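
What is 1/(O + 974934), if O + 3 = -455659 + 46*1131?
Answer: 1/571298 ≈ 1.7504e-6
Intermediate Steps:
O = -403636 (O = -3 + (-455659 + 46*1131) = -3 + (-455659 + 52026) = -3 - 403633 = -403636)
1/(O + 974934) = 1/(-403636 + 974934) = 1/571298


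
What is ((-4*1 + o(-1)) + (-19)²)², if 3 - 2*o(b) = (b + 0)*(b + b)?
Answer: 511225/4 ≈ 1.2781e+5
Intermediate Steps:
o(b) = 3/2 - b² (o(b) = 3/2 - (b + 0)*(b + b)/2 = 3/2 - b*2*b/2 = 3/2 - b²)
((-4*1 + o(-1)) + (-19)²)² = ((-4*1 + (3/2 - 1*(-1)²)) + (-19)²)² = ((-4 + (3/2 - 1*1)) + 361)² = ((-4 + (3/2 - 1)) + 361)² = ((-4 + ½) + 361)² = (-7/2 + 361)² = (715/2)² = 511225/4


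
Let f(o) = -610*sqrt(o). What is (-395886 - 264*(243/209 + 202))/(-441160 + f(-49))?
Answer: 188395128084/184908359575 - 1823481723*I/184908359575 ≈ 1.0189 - 0.0098615*I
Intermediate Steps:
(-395886 - 264*(243/209 + 202))/(-441160 + f(-49)) = (-395886 - 264*(243/209 + 202))/(-441160 - 4270*I) = (-395886 - 264*42461/209)*((-441160 + 4270*I)/194640378500) = (-395886 - 1019064/19)*((-441160 + 4270*I)/194640378500) = -4270449*(-441160 + 4270*I)/1849083595750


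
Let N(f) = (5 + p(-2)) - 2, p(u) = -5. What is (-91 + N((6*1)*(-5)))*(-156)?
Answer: 14508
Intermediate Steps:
N(f) = -2 (N(f) = (5 - 5) - 2 = 0 - 2 = -2)
(-91 + N((6*1)*(-5)))*(-156) = (-91 - 2)*(-156) = -93*(-156) = 14508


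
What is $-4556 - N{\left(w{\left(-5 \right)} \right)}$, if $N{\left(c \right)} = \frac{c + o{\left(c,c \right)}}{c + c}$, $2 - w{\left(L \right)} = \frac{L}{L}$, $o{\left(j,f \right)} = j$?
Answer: $-4557$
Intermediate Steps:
$w{\left(L \right)} = 1$ ($w{\left(L \right)} = 2 - \frac{L}{L} = 2 - 1 = 1$)
$N{\left(c \right)} = 1$ ($N{\left(c \right)} = \frac{c + c}{c + c} = \frac{2 c}{2 c} = 2 c \frac{1}{2 c} = 1$)
$-4556 - N{\left(w{\left(-5 \right)} \right)} = -4556 - 1 = -4557$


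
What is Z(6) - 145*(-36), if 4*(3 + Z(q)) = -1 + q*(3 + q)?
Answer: 20921/4 ≈ 5230.3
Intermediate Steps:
Z(q) = -13/4 + q*(3 + q)/4 (Z(q) = -3 + (-1 + q*(3 + q))/4 = -3 + (-¼ + q*(3 + q)/4) = -13/4 + q*(3 + q)/4)
Z(6) - 145*(-36) = (-13/4 + (¼)*6² + (¾)*6) - 145*(-36) = (-13/4 + (¼)*36 + 9/2) + 5220 = (-13/4 + 9 + 9/2) + 5220 = 41/4 + 5220 = 20921/4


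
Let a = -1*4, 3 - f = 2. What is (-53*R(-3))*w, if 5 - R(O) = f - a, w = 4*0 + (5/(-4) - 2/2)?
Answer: 0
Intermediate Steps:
f = 1 (f = 3 - 1*2 = 3 - 2 = 1)
a = -4
w = -9/4 (w = 0 + (5*(-¼) - 2*½) = 0 + (-5/4 - 1) = 0 - 9/4 = -9/4 ≈ -2.2500)
R(O) = 0 (R(O) = 5 - (1 - 1*(-4)) = 5 - (1 + 4) = 5 - 1*5 = 5 - 5 = 0)
(-53*R(-3))*w = -53*0*(-9/4) = 0*(-9/4) = 0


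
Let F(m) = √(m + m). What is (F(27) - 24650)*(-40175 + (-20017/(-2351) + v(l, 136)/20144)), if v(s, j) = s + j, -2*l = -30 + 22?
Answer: 5861233719566975/5919818 - 1426669465209*√6/11839636 ≈ 9.8981e+8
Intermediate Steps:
F(m) = √2*√m (F(m) = √(2*m) = √2*√m)
l = 4 (l = -(-30 + 22)/2 = -½*(-8) = 4)
v(s, j) = j + s
(F(27) - 24650)*(-40175 + (-20017/(-2351) + v(l, 136)/20144)) = (√2*√27 - 24650)*(-40175 + (-20017/(-2351) + (136 + 4)/20144)) = (√2*(3*√3) - 24650)*(-40175 + (-20017*(-1/2351) + 140*(1/20144))) = (3*√6 - 24650)*(-40175 + (20017/2351 + 35/5036)) = (-24650 + 3*√6)*(-40175 + 100887897/11839636) = (-24650 + 3*√6)*(-475556488403/11839636) = 5861233719566975/5919818 - 1426669465209*√6/11839636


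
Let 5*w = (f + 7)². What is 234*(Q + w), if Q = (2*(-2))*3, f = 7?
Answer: 31824/5 ≈ 6364.8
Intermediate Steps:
Q = -12 (Q = -4*3 = -12)
w = 196/5 (w = (7 + 7)²/5 = (⅕)*14² = (⅕)*196 = 196/5 ≈ 39.200)
234*(Q + w) = 234*(-12 + 196/5) = 234*(136/5) = 31824/5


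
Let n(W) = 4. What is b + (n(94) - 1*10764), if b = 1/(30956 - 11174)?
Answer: -212854319/19782 ≈ -10760.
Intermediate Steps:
b = 1/19782 ≈ 5.0551e-5
b + (n(94) - 1*10764) = 1/19782 + (4 - 1*10764) = 1/19782 + (4 - 10764) = 1/19782 - 10760 = -212854319/19782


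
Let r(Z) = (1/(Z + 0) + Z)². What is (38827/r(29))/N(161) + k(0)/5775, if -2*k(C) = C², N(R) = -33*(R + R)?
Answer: -32653507/7533451464 ≈ -0.0043345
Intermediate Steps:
r(Z) = (Z + 1/Z)² (r(Z) = (1/Z + Z)² = (Z + 1/Z)²)
N(R) = -66*R
k(C) = -C²/2
(38827/r(29))/N(161) + k(0)/5775 = (38827/(((1 + 29²)²/29²)))/((-66*161)) - ½*0²/5775 = (38827/(((1 + 841)²/841)))/(-10626) - ½*0*(1/5775) = (38827/(((1/841)*842²)))*(-1/10626) + 0*(1/5775) = (38827/(((1/841)*708964)))*(-1/10626) + 0 = (38827/(708964/841))*(-1/10626) + 0 = (38827*(841/708964))*(-1/10626) + 0 = (32653507/708964)*(-1/10626) + 0 = -32653507/7533451464 + 0 = -32653507/7533451464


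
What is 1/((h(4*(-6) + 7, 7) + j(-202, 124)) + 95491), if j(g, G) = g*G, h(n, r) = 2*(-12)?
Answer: 1/70419 ≈ 1.4201e-5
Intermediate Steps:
h(n, r) = -24
j(g, G) = G*g
1/((h(4*(-6) + 7, 7) + j(-202, 124)) + 95491) = 1/((-24 + 124*(-202)) + 95491) = 1/((-24 - 25048) + 95491) = 1/(-25072 + 95491) = 1/70419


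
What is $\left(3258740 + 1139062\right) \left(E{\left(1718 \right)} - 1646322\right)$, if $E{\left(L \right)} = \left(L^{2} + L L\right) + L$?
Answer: $18727793540088$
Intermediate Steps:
$E{\left(L \right)} = L + 2 L^{2}$ ($E{\left(L \right)} = \left(L^{2} + L^{2}\right) + L = 2 L^{2} + L = L + 2 L^{2}$)
$\left(3258740 + 1139062\right) \left(E{\left(1718 \right)} - 1646322\right) = \left(3258740 + 1139062\right) \left(1718 \left(1 + 2 \cdot 1718\right) - 1646322\right) = 4397802 \left(1718 \left(1 + 3436\right) - 1646322\right) = 4397802 \left(1718 \cdot 3437 - 1646322\right) = 4397802 \left(5904766 - 1646322\right) = 4397802 \cdot 4258444 = 18727793540088$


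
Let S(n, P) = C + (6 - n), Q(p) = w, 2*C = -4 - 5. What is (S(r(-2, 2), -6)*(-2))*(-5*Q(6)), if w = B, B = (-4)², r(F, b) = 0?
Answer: 240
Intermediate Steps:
B = 16
C = -9/2 (C = (-4 - 5)/2 = (½)*(-9) = -9/2 ≈ -4.5000)
w = 16
Q(p) = 16
S(n, P) = 3/2 - n (S(n, P) = -9/2 + (6 - n) = 3/2 - n)
(S(r(-2, 2), -6)*(-2))*(-5*Q(6)) = ((3/2 - 1*0)*(-2))*(-5*16) = ((3/2 + 0)*(-2))*(-80) = ((3/2)*(-2))*(-80) = -3*(-80) = 240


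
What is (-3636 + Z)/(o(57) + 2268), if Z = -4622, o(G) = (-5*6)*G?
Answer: -4129/279 ≈ -14.799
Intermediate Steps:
o(G) = -30*G
(-3636 + Z)/(o(57) + 2268) = (-3636 - 4622)/(-30*57 + 2268) = -8258/(-1710 + 2268) = -8258/558 = -8258*1/558 = -4129/279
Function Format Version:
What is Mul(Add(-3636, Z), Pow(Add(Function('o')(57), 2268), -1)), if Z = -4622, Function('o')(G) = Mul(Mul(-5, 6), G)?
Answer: Rational(-4129, 279) ≈ -14.799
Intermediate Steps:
Function('o')(G) = Mul(-30, G)
Mul(Add(-3636, Z), Pow(Add(Function('o')(57), 2268), -1)) = Mul(Add(-3636, -4622), Pow(Add(Mul(-30, 57), 2268), -1)) = Mul(-8258, Pow(Add(-1710, 2268), -1)) = Mul(-8258, Pow(558, -1)) = Mul(-8258, Rational(1, 558)) = Rational(-4129, 279)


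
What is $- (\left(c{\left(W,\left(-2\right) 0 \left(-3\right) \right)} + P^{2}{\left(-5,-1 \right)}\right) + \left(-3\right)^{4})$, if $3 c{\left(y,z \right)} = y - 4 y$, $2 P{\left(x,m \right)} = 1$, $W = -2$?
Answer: $- \frac{333}{4} \approx -83.25$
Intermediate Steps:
$P{\left(x,m \right)} = \frac{1}{2}$ ($P{\left(x,m \right)} = \frac{1}{2} \cdot 1 = \frac{1}{2}$)
$c{\left(y,z \right)} = - y$ ($c{\left(y,z \right)} = \frac{y - 4 y}{3} = \frac{\left(-3\right) y}{3} = - y$)
$- (\left(c{\left(W,\left(-2\right) 0 \left(-3\right) \right)} + P^{2}{\left(-5,-1 \right)}\right) + \left(-3\right)^{4}) = - (\left(\left(-1\right) \left(-2\right) + \left(\frac{1}{2}\right)^{2}\right) + \left(-3\right)^{4}) = - (\left(2 + \frac{1}{4}\right) + 81) = - (\frac{9}{4} + 81) = \left(-1\right) \frac{333}{4} = - \frac{333}{4}$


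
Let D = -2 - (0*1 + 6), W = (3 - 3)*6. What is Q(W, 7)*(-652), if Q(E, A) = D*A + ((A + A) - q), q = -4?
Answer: 24776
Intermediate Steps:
W = 0 (W = 0*6 = 0)
D = -8 (D = -2 - (0 + 6) = -2 - 1*6 = -2 - 6 = -8)
Q(E, A) = 4 - 6*A (Q(E, A) = -8*A + ((A + A) - 1*(-4)) = -8*A + (2*A + 4) = -8*A + (4 + 2*A) = 4 - 6*A)
Q(W, 7)*(-652) = (4 - 6*7)*(-652) = (4 - 42)*(-652) = -38*(-652) = 24776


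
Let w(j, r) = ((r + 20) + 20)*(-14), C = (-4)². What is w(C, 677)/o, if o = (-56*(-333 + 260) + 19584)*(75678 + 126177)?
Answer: -1673/796385260 ≈ -2.1007e-6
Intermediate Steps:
C = 16
w(j, r) = -560 - 14*r (w(j, r) = ((20 + r) + 20)*(-14) = (40 + r)*(-14) = -560 - 14*r)
o = 4778311560 (o = (-56*(-73) + 19584)*201855 = (4088 + 19584)*201855 = 23672*201855 = 4778311560)
w(C, 677)/o = (-560 - 14*677)/4778311560 = (-560 - 9478)*(1/4778311560) = -10038*1/4778311560 = -1673/796385260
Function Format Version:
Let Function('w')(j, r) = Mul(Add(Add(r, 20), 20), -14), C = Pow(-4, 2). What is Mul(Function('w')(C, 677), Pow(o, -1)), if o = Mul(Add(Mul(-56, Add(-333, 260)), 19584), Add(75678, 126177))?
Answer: Rational(-1673, 796385260) ≈ -2.1007e-6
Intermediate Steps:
C = 16
Function('w')(j, r) = Add(-560, Mul(-14, r)) (Function('w')(j, r) = Mul(Add(Add(20, r), 20), -14) = Mul(Add(40, r), -14) = Add(-560, Mul(-14, r)))
o = 4778311560 (o = Mul(Add(Mul(-56, -73), 19584), 201855) = Mul(Add(4088, 19584), 201855) = Mul(23672, 201855) = 4778311560)
Mul(Function('w')(C, 677), Pow(o, -1)) = Mul(Add(-560, Mul(-14, 677)), Pow(4778311560, -1)) = Mul(Add(-560, -9478), Rational(1, 4778311560)) = Mul(-10038, Rational(1, 4778311560)) = Rational(-1673, 796385260)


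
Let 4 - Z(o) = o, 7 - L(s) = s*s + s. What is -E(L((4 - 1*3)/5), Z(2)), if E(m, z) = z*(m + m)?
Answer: -676/25 ≈ -27.040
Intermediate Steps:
L(s) = 7 - s - s**2 (L(s) = 7 - (s*s + s) = 7 - (s**2 + s) = 7 - (s + s**2) = 7 + (-s - s**2) = 7 - s - s**2)
Z(o) = 4 - o
E(m, z) = 2*m*z (E(m, z) = z*(2*m) = 2*m*z)
-E(L((4 - 1*3)/5), Z(2)) = -2*(7 - (4 - 1*3)/5 - ((4 - 1*3)/5)**2)*(4 - 1*2) = -2*(7 - (4 - 3)/5 - ((4 - 3)*(1/5))**2)*(4 - 2) = -2*(7 - 1/5 - (1*(1/5))**2)*2 = -2*(7 - 1*1/5 - (1/5)**2)*2 = -2*(7 - 1/5 - 1*1/25)*2 = -2*(7 - 1/5 - 1/25)*2 = -2*169*2/25 = -1*676/25 = -676/25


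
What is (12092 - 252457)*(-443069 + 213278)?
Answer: 55233713715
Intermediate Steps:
(12092 - 252457)*(-443069 + 213278) = -240365*(-229791) = 55233713715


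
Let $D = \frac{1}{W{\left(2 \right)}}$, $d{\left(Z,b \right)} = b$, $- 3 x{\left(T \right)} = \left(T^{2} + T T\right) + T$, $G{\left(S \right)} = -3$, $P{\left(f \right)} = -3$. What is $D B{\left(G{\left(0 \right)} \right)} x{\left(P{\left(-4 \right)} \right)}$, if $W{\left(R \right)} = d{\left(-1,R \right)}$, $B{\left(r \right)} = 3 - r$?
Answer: $-15$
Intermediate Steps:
$x{\left(T \right)} = - \frac{2 T^{2}}{3} - \frac{T}{3}$ ($x{\left(T \right)} = - \frac{\left(T^{2} + T T\right) + T}{3} = - \frac{\left(T^{2} + T^{2}\right) + T}{3} = - \frac{2 T^{2} + T}{3} = - \frac{T + 2 T^{2}}{3} = - \frac{2 T^{2}}{3} - \frac{T}{3}$)
$W{\left(R \right)} = R$
$D = \frac{1}{2} \approx 0.5$
$D B{\left(G{\left(0 \right)} \right)} x{\left(P{\left(-4 \right)} \right)} = \frac{3 - -3}{2} \left(\left(- \frac{1}{3}\right) \left(-3\right) \left(1 + 2 \left(-3\right)\right)\right) = \frac{3 + 3}{2} \left(\left(- \frac{1}{3}\right) \left(-3\right) \left(1 - 6\right)\right) = \frac{1}{2} \cdot 6 \left(\left(- \frac{1}{3}\right) \left(-3\right) \left(-5\right)\right) = 3 \left(-5\right) = -15$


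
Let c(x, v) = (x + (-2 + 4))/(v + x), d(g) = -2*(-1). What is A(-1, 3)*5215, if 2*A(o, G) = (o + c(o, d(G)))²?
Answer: 0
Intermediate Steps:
d(g) = 2
c(x, v) = (2 + x)/(v + x) (c(x, v) = (x + 2)/(v + x) = (2 + x)/(v + x))
A(o, G) = (1 + o)²/2 (A(o, G) = (o + (2 + o)/(2 + o))²/2 = (o + 1)²/2 = (1 + o)²/2)
A(-1, 3)*5215 = ((1 - 1)²/2)*5215 = ((½)*0²)*5215 = ((½)*0)*5215 = 0*5215 = 0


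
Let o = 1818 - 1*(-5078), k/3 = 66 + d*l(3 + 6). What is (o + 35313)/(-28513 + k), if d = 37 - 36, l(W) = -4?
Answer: -42209/28327 ≈ -1.4901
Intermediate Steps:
d = 1
k = 186 (k = 3*(66 + 1*(-4)) = 3*(66 - 4) = 3*62 = 186)
o = 6896 (o = 1818 + 5078 = 6896)
(o + 35313)/(-28513 + k) = (6896 + 35313)/(-28513 + 186) = 42209/(-28327) = 42209*(-1/28327) = -42209/28327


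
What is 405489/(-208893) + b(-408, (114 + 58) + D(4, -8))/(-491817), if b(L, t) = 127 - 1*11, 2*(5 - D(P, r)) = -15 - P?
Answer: -66483538367/34245709527 ≈ -1.9414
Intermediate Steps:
D(P, r) = 25/2 + P/2 (D(P, r) = 5 - (-15 - P)/2 = 5 + (15/2 + P/2) = 25/2 + P/2)
b(L, t) = 116 (b(L, t) = 127 - 11 = 116)
405489/(-208893) + b(-408, (114 + 58) + D(4, -8))/(-491817) = 405489/(-208893) + 116/(-491817) = 405489*(-1/208893) + 116*(-1/491817) = -135163/69631 - 116/491817 = -66483538367/34245709527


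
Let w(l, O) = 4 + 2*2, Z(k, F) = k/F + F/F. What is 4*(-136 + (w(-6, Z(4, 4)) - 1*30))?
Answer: -632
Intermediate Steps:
Z(k, F) = 1 + k/F (Z(k, F) = k/F + 1 = 1 + k/F)
w(l, O) = 8 (w(l, O) = 4 + 4 = 8)
4*(-136 + (w(-6, Z(4, 4)) - 1*30)) = 4*(-136 + (8 - 1*30)) = 4*(-136 + (8 - 30)) = 4*(-136 - 22) = 4*(-158) = -632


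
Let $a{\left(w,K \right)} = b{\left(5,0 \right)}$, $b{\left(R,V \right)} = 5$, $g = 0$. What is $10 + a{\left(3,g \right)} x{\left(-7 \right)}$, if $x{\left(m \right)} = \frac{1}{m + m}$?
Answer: $\frac{135}{14} \approx 9.6429$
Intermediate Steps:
$x{\left(m \right)} = \frac{1}{2 m}$
$a{\left(w,K \right)} = 5$
$10 + a{\left(3,g \right)} x{\left(-7 \right)} = 10 + 5 \frac{1}{2 \left(-7\right)} = 10 + 5 \cdot \frac{1}{2} \left(- \frac{1}{7}\right) = 10 + 5 \left(- \frac{1}{14}\right) = 10 - \frac{5}{14} = \frac{135}{14}$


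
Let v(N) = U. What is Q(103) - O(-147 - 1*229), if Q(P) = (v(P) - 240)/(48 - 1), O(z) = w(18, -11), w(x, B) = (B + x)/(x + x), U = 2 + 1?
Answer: -8861/1692 ≈ -5.2370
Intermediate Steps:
U = 3
w(x, B) = (B + x)/(2*x) (w(x, B) = (B + x)/((2*x)) = (B + x)*(1/(2*x)) = (B + x)/(2*x))
v(N) = 3
O(z) = 7/36 (O(z) = (1/2)*(-11 + 18)/18 = (1/2)*(1/18)*7 = 7/36)
Q(P) = -237/47 (Q(P) = (3 - 240)/(48 - 1) = -237/47)
Q(103) - O(-147 - 1*229) = -237/47 - 1*7/36 = -237/47 - 7/36 = -8861/1692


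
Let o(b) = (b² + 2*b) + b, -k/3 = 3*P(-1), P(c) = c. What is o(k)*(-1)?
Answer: -108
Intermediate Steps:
k = 9 (k = -9*(-1) = -3*(-3) = 9)
o(b) = b² + 3*b
o(k)*(-1) = (9*(3 + 9))*(-1) = (9*12)*(-1) = 108*(-1) = -108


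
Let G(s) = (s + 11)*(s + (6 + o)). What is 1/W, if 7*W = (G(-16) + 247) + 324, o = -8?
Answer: 7/661 ≈ 0.010590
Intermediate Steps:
G(s) = (-2 + s)*(11 + s) (G(s) = (s + 11)*(s + (6 - 8)) = (11 + s)*(s - 2) = (11 + s)*(-2 + s) = (-2 + s)*(11 + s))
W = 661/7 (W = (((-22 + (-16)**2 + 9*(-16)) + 247) + 324)/7 = (((-22 + 256 - 144) + 247) + 324)/7 = ((90 + 247) + 324)/7 = (337 + 324)/7 = (1/7)*661 = 661/7 ≈ 94.429)
1/W = 1/(661/7) = 7/661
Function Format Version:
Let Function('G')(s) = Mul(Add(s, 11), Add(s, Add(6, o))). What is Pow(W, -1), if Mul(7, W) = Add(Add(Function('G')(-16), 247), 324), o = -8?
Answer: Rational(7, 661) ≈ 0.010590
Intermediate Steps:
Function('G')(s) = Mul(Add(-2, s), Add(11, s)) (Function('G')(s) = Mul(Add(s, 11), Add(s, Add(6, -8))) = Mul(Add(11, s), Add(s, -2)) = Mul(Add(11, s), Add(-2, s)) = Mul(Add(-2, s), Add(11, s)))
W = Rational(661, 7) (W = Mul(Rational(1, 7), Add(Add(Add(-22, Pow(-16, 2), Mul(9, -16)), 247), 324)) = Mul(Rational(1, 7), Add(Add(Add(-22, 256, -144), 247), 324)) = Mul(Rational(1, 7), Add(Add(90, 247), 324)) = Mul(Rational(1, 7), Add(337, 324)) = Mul(Rational(1, 7), 661) = Rational(661, 7) ≈ 94.429)
Pow(W, -1) = Pow(Rational(661, 7), -1) = Rational(7, 661)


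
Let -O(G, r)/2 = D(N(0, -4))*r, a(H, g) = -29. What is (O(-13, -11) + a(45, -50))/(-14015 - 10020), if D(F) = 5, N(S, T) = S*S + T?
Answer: -81/24035 ≈ -0.0033701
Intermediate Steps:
N(S, T) = T + S**2 (N(S, T) = S**2 + T = T + S**2)
O(G, r) = -10*r
(O(-13, -11) + a(45, -50))/(-14015 - 10020) = (-10*(-11) - 29)/(-14015 - 10020) = (110 - 29)/(-24035) = 81*(-1/24035) = -81/24035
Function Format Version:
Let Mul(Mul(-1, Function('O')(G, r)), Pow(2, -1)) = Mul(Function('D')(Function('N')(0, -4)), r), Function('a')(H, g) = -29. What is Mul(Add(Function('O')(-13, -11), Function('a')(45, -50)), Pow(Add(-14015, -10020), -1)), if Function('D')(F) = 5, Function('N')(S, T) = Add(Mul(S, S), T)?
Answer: Rational(-81, 24035) ≈ -0.0033701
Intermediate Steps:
Function('N')(S, T) = Add(T, Pow(S, 2)) (Function('N')(S, T) = Add(Pow(S, 2), T) = Add(T, Pow(S, 2)))
Function('O')(G, r) = Mul(-10, r) (Function('O')(G, r) = Mul(-2, Mul(5, r)) = Mul(-10, r))
Mul(Add(Function('O')(-13, -11), Function('a')(45, -50)), Pow(Add(-14015, -10020), -1)) = Mul(Add(Mul(-10, -11), -29), Pow(Add(-14015, -10020), -1)) = Mul(Add(110, -29), Pow(-24035, -1)) = Mul(81, Rational(-1, 24035)) = Rational(-81, 24035)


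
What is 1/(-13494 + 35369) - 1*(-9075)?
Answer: 198515626/21875 ≈ 9075.0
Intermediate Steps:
1/(-13494 + 35369) - 1*(-9075) = 1/21875 + 9075 = 198515626/21875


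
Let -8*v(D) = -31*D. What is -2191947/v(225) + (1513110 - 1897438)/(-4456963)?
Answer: -120050280688/47753175 ≈ -2514.0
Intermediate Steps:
v(D) = 31*D/8 (v(D) = -(-31)*D/8 = 31*D/8)
-2191947/v(225) + (1513110 - 1897438)/(-4456963) = -2191947/((31/8)*225) + (1513110 - 1897438)/(-4456963) = -2191947/6975/8 - 384328*(-1/4456963) = -2191947*8/6975 + 54904/636709 = -5845192/2325 + 54904/636709 = -120050280688/47753175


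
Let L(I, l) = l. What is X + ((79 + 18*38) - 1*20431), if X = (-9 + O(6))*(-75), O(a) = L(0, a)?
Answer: -19443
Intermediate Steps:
O(a) = a
X = 225 (X = (-9 + 6)*(-75) = -3*(-75) = 225)
X + ((79 + 18*38) - 1*20431) = 225 + ((79 + 18*38) - 1*20431) = 225 + ((79 + 684) - 20431) = 225 + (763 - 20431) = 225 - 19668 = -19443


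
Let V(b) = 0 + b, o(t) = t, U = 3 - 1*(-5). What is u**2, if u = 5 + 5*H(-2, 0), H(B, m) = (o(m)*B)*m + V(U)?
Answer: 2025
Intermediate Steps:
U = 8 (U = 3 + 5 = 8)
V(b) = b
H(B, m) = 8 + B*m**2 (H(B, m) = (m*B)*m + 8 = (B*m)*m + 8 = B*m**2 + 8 = 8 + B*m**2)
u = 45 (u = 5 + 5*(8 - 2*0**2) = 5 + 5*(8 - 2*0) = 5 + 5*(8 + 0) = 5 + 5*8 = 5 + 40 = 45)
u**2 = 45**2 = 2025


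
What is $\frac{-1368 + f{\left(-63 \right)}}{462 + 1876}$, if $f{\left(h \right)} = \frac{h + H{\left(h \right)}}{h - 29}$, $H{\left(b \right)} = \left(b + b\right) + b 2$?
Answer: $- \frac{125541}{215096} \approx -0.58365$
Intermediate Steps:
$H{\left(b \right)} = 4 b$ ($H{\left(b \right)} = 2 b + 2 b = 4 b$)
$f{\left(h \right)} = \frac{5 h}{-29 + h}$ ($f{\left(h \right)} = \frac{h + 4 h}{h - 29} = \frac{5 h}{-29 + h}$)
$\frac{-1368 + f{\left(-63 \right)}}{462 + 1876} = \frac{-1368 + 5 \left(-63\right) \frac{1}{-29 - 63}}{462 + 1876} = \frac{-1368 + 5 \left(-63\right) \frac{1}{-92}}{2338} = \left(-1368 + 5 \left(-63\right) \left(- \frac{1}{92}\right)\right) \frac{1}{2338} = \left(-1368 + \frac{315}{92}\right) \frac{1}{2338} = \left(- \frac{125541}{92}\right) \frac{1}{2338} = - \frac{125541}{215096}$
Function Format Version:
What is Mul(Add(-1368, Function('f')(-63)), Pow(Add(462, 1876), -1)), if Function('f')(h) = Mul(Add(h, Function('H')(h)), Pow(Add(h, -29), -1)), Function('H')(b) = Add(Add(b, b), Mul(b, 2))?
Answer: Rational(-125541, 215096) ≈ -0.58365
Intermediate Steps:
Function('H')(b) = Mul(4, b) (Function('H')(b) = Add(Mul(2, b), Mul(2, b)) = Mul(4, b))
Function('f')(h) = Mul(5, h, Pow(Add(-29, h), -1)) (Function('f')(h) = Mul(Add(h, Mul(4, h)), Pow(Add(h, -29), -1)) = Mul(Mul(5, h), Pow(Add(-29, h), -1)) = Mul(5, h, Pow(Add(-29, h), -1)))
Mul(Add(-1368, Function('f')(-63)), Pow(Add(462, 1876), -1)) = Mul(Add(-1368, Mul(5, -63, Pow(Add(-29, -63), -1))), Pow(Add(462, 1876), -1)) = Mul(Add(-1368, Mul(5, -63, Pow(-92, -1))), Pow(2338, -1)) = Mul(Add(-1368, Mul(5, -63, Rational(-1, 92))), Rational(1, 2338)) = Mul(Add(-1368, Rational(315, 92)), Rational(1, 2338)) = Mul(Rational(-125541, 92), Rational(1, 2338)) = Rational(-125541, 215096)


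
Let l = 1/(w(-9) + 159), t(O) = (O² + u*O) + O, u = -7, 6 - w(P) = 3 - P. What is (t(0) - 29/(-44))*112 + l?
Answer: 124247/1683 ≈ 73.825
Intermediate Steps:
w(P) = 3 + P (w(P) = 6 - (3 - P) = 6 + (-3 + P) = 3 + P)
t(O) = O² - 6*O (t(O) = (O² - 7*O) + O = O² - 6*O)
l = 1/153 (l = 1/((3 - 9) + 159) = 1/(-6 + 159) = 1/153 ≈ 0.0065359)
(t(0) - 29/(-44))*112 + l = (0*(-6 + 0) - 29/(-44))*112 + 1/153 = (0*(-6) - 29*(-1/44))*112 + 1/153 = (0 + 29/44)*112 + 1/153 = (29/44)*112 + 1/153 = 812/11 + 1/153 = 124247/1683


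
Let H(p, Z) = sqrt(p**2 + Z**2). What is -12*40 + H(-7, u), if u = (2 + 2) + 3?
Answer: -480 + 7*sqrt(2) ≈ -470.10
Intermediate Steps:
u = 7 (u = 4 + 3 = 7)
H(p, Z) = sqrt(Z**2 + p**2)
-12*40 + H(-7, u) = -12*40 + sqrt(7**2 + (-7)**2) = -480 + sqrt(49 + 49) = -480 + sqrt(98) = -480 + 7*sqrt(2)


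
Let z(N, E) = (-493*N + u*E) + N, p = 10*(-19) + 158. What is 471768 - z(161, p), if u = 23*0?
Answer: 550980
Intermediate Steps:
u = 0
p = -32 (p = -190 + 158 = -32)
z(N, E) = -492*N (z(N, E) = (-493*N + 0*E) + N = (-493*N + 0) + N = -493*N + N = -492*N)
471768 - z(161, p) = 471768 - (-492)*161 = 471768 - 1*(-79212) = 471768 + 79212 = 550980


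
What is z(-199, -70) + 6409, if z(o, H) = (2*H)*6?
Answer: 5569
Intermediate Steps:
z(o, H) = 12*H
z(-199, -70) + 6409 = 12*(-70) + 6409 = -840 + 6409 = 5569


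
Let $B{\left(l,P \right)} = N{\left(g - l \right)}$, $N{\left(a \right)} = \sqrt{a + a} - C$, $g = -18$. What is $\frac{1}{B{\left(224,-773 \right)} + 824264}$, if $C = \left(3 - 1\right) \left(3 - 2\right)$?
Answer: $\frac{412131}{339703922564} - \frac{11 i}{339703922564} \approx 1.2132 \cdot 10^{-6} - 3.2381 \cdot 10^{-11} i$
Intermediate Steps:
$C = 2$ ($C = 2 \cdot 1 = 2$)
$N{\left(a \right)} = -2 + \sqrt{2} \sqrt{a}$ ($N{\left(a \right)} = \sqrt{a + a} - 2 = \sqrt{2 a} - 2 = \sqrt{2} \sqrt{a} - 2 = -2 + \sqrt{2} \sqrt{a}$)
$B{\left(l,P \right)} = -2 + \sqrt{2} \sqrt{-18 - l}$
$\frac{1}{B{\left(224,-773 \right)} + 824264} = \frac{1}{\left(-2 + \sqrt{-36 - 448}\right) + 824264} = \frac{1}{\left(-2 + \sqrt{-484}\right) + 824264} = \frac{1}{\left(-2 + 22 i\right) + 824264} = \frac{1}{824262 + 22 i} = \frac{824262 - 22 i}{679407845128}$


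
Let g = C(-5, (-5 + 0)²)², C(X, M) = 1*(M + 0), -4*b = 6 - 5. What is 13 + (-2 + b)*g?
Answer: -5573/4 ≈ -1393.3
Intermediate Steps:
b = -¼ (b = -(6 - 5)/4 = -¼*1 = -¼ ≈ -0.25000)
C(X, M) = M (C(X, M) = 1*M = M)
g = 625 (g = ((-5 + 0)²)² = ((-5)²)² = 25² = 625)
13 + (-2 + b)*g = 13 + (-2 - ¼)*625 = 13 - 9/4*625 = 13 - 5625/4 = -5573/4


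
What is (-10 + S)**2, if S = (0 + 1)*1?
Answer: 81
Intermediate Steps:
S = 1 (S = 1*1 = 1)
(-10 + S)**2 = (-10 + 1)**2 = (-9)**2 = 81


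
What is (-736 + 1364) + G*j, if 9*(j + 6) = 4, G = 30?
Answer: 1384/3 ≈ 461.33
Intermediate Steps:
j = -50/9 (j = -6 + (⅑)*4 = -6 + 4/9 = -50/9 ≈ -5.5556)
(-736 + 1364) + G*j = (-736 + 1364) + 30*(-50/9) = 628 - 500/3 = 1384/3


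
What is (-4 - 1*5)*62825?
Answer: -565425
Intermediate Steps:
(-4 - 1*5)*62825 = (-4 - 5)*62825 = -9*62825 = -565425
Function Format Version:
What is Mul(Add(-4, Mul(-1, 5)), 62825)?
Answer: -565425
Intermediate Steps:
Mul(Add(-4, Mul(-1, 5)), 62825) = Mul(Add(-4, -5), 62825) = Mul(-9, 62825) = -565425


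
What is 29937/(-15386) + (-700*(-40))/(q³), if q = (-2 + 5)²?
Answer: 408983927/11216394 ≈ 36.463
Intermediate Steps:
q = 9 (q = 3² = 9)
29937/(-15386) + (-700*(-40))/(q³) = 29937/(-15386) + (-700*(-40))/(9³) = 29937*(-1/15386) + 28000/729 = -29937/15386 + 28000*(1/729) = -29937/15386 + 28000/729 = 408983927/11216394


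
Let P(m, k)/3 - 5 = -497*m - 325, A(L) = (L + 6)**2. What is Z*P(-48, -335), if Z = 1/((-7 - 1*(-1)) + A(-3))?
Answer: 23536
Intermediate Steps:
A(L) = (6 + L)**2
P(m, k) = -960 - 1491*m (P(m, k) = 15 + 3*(-497*m - 325) = 15 + 3*(-325 - 497*m) = 15 + (-975 - 1491*m) = -960 - 1491*m)
Z = 1/3 (Z = 1/((-7 - 1*(-1)) + (6 - 3)**2) = 1/((-7 + 1) + 3**2) = 1/(-6 + 9) = 1/3 ≈ 0.33333)
Z*P(-48, -335) = (-960 - 1491*(-48))/3 = (-960 + 71568)/3 = (1/3)*70608 = 23536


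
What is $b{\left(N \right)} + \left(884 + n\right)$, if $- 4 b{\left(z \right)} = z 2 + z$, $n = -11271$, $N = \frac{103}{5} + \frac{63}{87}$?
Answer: $- \frac{1508434}{145} \approx -10403.0$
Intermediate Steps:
$N = \frac{3092}{145}$ ($N = 103 \cdot \frac{1}{5} + 63 \cdot \frac{1}{87} = \frac{103}{5} + \frac{21}{29} = \frac{3092}{145} \approx 21.324$)
$b{\left(z \right)} = - \frac{3 z}{4}$ ($b{\left(z \right)} = - \frac{z 2 + z}{4} = - \frac{2 z + z}{4} = - \frac{3 z}{4}$)
$b{\left(N \right)} + \left(884 + n\right) = \left(- \frac{3}{4}\right) \frac{3092}{145} + \left(884 - 11271\right) = - \frac{2319}{145} - 10387 = - \frac{1508434}{145}$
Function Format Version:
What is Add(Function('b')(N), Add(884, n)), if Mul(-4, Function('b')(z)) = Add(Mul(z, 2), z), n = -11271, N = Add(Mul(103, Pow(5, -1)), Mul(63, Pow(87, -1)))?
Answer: Rational(-1508434, 145) ≈ -10403.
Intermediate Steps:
N = Rational(3092, 145) (N = Add(Mul(103, Rational(1, 5)), Mul(63, Rational(1, 87))) = Add(Rational(103, 5), Rational(21, 29)) = Rational(3092, 145) ≈ 21.324)
Function('b')(z) = Mul(Rational(-3, 4), z) (Function('b')(z) = Mul(Rational(-1, 4), Add(Mul(z, 2), z)) = Mul(Rational(-1, 4), Add(Mul(2, z), z)) = Mul(Rational(-1, 4), Mul(3, z)) = Mul(Rational(-3, 4), z))
Add(Function('b')(N), Add(884, n)) = Add(Mul(Rational(-3, 4), Rational(3092, 145)), Add(884, -11271)) = Add(Rational(-2319, 145), -10387) = Rational(-1508434, 145)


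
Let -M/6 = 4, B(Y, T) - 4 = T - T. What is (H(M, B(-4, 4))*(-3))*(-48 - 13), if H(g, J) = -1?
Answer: -183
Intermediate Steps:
B(Y, T) = 4 (B(Y, T) = 4 + (T - T) = 4 + 0 = 4)
M = -24 (M = -6*4 = -24)
(H(M, B(-4, 4))*(-3))*(-48 - 13) = (-1*(-3))*(-48 - 13) = 3*(-61) = -183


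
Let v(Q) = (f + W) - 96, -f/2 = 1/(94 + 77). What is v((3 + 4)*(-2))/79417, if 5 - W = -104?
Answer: 2221/13580307 ≈ 0.00016355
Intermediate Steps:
f = -2/171 (f = -2/(94 + 77) = -2/171 ≈ -0.011696)
W = 109 (W = 5 - 1*(-104) = 5 + 104 = 109)
v(Q) = 2221/171 (v(Q) = (-2/171 + 109) - 96 = 18637/171 - 96 = 2221/171)
v((3 + 4)*(-2))/79417 = (2221/171)/79417 = (2221/171)*(1/79417) = 2221/13580307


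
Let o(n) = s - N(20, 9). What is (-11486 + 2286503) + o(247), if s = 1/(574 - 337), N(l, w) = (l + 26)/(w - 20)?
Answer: 5930980232/2607 ≈ 2.2750e+6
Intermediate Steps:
N(l, w) = (26 + l)/(-20 + w)
s = 1/237 ≈ 0.0042194
o(n) = 10913/2607 (o(n) = 1/237 - (26 + 20)/(-20 + 9) = 1/237 - 46/(-11) = 1/237 - (-1)*46/11 = 1/237 - 1*(-46/11) = 1/237 + 46/11 = 10913/2607)
(-11486 + 2286503) + o(247) = (-11486 + 2286503) + 10913/2607 = 2275017 + 10913/2607 = 5930980232/2607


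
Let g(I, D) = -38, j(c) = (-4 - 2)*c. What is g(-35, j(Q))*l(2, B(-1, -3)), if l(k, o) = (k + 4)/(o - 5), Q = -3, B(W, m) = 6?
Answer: -228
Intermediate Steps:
j(c) = -6*c
l(k, o) = (4 + k)/(-5 + o)
g(-35, j(Q))*l(2, B(-1, -3)) = -38*(4 + 2)/(-5 + 6) = -38*6/1 = -38*6 = -228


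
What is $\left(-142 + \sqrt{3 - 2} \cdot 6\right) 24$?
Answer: $-3264$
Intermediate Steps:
$\left(-142 + \sqrt{3 - 2} \cdot 6\right) 24 = \left(-142 + \sqrt{1} \cdot 6\right) 24 = \left(-142 + 1 \cdot 6\right) 24 = \left(-142 + 6\right) 24 = \left(-136\right) 24 = -3264$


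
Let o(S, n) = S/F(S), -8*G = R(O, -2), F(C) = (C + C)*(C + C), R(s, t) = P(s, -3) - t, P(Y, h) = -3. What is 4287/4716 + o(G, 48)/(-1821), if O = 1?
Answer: 288785/318068 ≈ 0.90794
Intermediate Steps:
R(s, t) = -3 - t
F(C) = 4*C**2 (F(C) = (2*C)*(2*C) = 4*C**2)
G = 1/8 (G = -(-3 - 1*(-2))/8 = -(-3 + 2)/8 = -1/8*(-1) = 1/8 ≈ 0.12500)
o(S, n) = 1/(4*S) (o(S, n) = S/((4*S**2)) = S*(1/(4*S**2)) = 1/(4*S))
4287/4716 + o(G, 48)/(-1821) = 4287/4716 + (1/(4*(1/8)))/(-1821) = 4287*(1/4716) + ((1/4)*8)*(-1/1821) = 1429/1572 + 2*(-1/1821) = 1429/1572 - 2/1821 = 288785/318068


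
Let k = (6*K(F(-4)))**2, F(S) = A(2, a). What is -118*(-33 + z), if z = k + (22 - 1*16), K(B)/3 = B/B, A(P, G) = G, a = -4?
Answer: -35046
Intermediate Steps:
F(S) = -4
K(B) = 3 (K(B) = 3*(B/B) = 3*1 = 3)
k = 324 (k = (6*3)**2 = 18**2 = 324)
z = 330 (z = 324 + (22 - 1*16) = 324 + (22 - 16) = 324 + 6 = 330)
-118*(-33 + z) = -118*(-33 + 330) = -118*297 = -35046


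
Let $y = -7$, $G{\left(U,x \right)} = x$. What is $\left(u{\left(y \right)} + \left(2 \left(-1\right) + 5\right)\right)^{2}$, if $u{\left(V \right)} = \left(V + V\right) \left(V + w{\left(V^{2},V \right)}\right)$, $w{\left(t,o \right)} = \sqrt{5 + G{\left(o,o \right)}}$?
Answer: $9809 - 2828 i \sqrt{2} \approx 9809.0 - 3999.4 i$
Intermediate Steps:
$w{\left(t,o \right)} = \sqrt{5 + o}$
$u{\left(V \right)} = 2 V \left(V + \sqrt{5 + V}\right)$ ($u{\left(V \right)} = \left(V + V\right) \left(V + \sqrt{5 + V}\right) = 2 V \left(V + \sqrt{5 + V}\right)$)
$\left(u{\left(y \right)} + \left(2 \left(-1\right) + 5\right)\right)^{2} = \left(2 \left(-7\right) \left(-7 + \sqrt{5 - 7}\right) + \left(2 \left(-1\right) + 5\right)\right)^{2} = \left(2 \left(-7\right) \left(-7 + \sqrt{-2}\right) + \left(-2 + 5\right)\right)^{2} = \left(2 \left(-7\right) \left(-7 + i \sqrt{2}\right) + 3\right)^{2} = \left(\left(98 - 14 i \sqrt{2}\right) + 3\right)^{2} = \left(101 - 14 i \sqrt{2}\right)^{2}$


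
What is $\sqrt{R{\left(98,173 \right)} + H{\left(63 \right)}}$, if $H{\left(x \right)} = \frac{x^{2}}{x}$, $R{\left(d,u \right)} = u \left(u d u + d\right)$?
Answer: $\sqrt{507433283} \approx 22526.0$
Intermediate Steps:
$R{\left(d,u \right)} = u \left(d + d u^{2}\right)$ ($R{\left(d,u \right)} = u \left(d u u + d\right) = u \left(d u^{2} + d\right) = u \left(d + d u^{2}\right)$)
$H{\left(x \right)} = x$
$\sqrt{R{\left(98,173 \right)} + H{\left(63 \right)}} = \sqrt{98 \cdot 173 \left(1 + 173^{2}\right) + 63} = \sqrt{98 \cdot 173 \left(1 + 29929\right) + 63} = \sqrt{98 \cdot 173 \cdot 29930 + 63} = \sqrt{507433220 + 63} = \sqrt{507433283}$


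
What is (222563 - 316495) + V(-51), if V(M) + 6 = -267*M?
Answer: -80321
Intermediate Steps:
V(M) = -6 - 267*M
(222563 - 316495) + V(-51) = (222563 - 316495) + (-6 - 267*(-51)) = -93932 + (-6 + 13617) = -93932 + 13611 = -80321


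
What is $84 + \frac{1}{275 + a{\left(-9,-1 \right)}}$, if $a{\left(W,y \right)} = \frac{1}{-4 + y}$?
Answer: $\frac{115421}{1374} \approx 84.004$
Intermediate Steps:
$84 + \frac{1}{275 + a{\left(-9,-1 \right)}} = 84 + \frac{1}{275 + \frac{1}{-4 - 1}} = 84 + \frac{1}{275 + \frac{1}{-5}} = 84 + \frac{1}{275 - \frac{1}{5}} = 84 + \frac{1}{\frac{1374}{5}} = 84 + \frac{5}{1374} = \frac{115421}{1374}$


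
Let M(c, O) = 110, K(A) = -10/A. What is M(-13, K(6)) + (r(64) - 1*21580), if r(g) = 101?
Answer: -21369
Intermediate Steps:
M(-13, K(6)) + (r(64) - 1*21580) = 110 + (101 - 1*21580) = 110 + (101 - 21580) = 110 - 21479 = -21369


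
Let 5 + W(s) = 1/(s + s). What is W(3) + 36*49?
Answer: 10555/6 ≈ 1759.2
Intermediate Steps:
W(s) = -5 + 1/(2*s) (W(s) = -5 + 1/(s + s) = -5 + 1/(2*s))
W(3) + 36*49 = (-5 + (1/2)/3) + 36*49 = (-5 + (1/2)*(1/3)) + 1764 = (-5 + 1/6) + 1764 = -29/6 + 1764 = 10555/6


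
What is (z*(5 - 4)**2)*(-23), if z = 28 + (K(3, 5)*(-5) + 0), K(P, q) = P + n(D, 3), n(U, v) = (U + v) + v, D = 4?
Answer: 851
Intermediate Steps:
n(U, v) = U + 2*v
K(P, q) = 10 + P (K(P, q) = P + (4 + 2*3) = P + (4 + 6) = P + 10 = 10 + P)
z = -37 (z = 28 + ((10 + 3)*(-5) + 0) = 28 + (13*(-5) + 0) = 28 + (-65 + 0) = 28 - 65 = -37)
(z*(5 - 4)**2)*(-23) = -37*(5 - 4)**2*(-23) = -37*1**2*(-23) = -37*1*(-23) = -37*(-23) = 851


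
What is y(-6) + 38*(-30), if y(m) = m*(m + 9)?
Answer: -1158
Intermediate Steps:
y(m) = m*(9 + m)
y(-6) + 38*(-30) = -6*(9 - 6) + 38*(-30) = -6*3 - 1140 = -18 - 1140 = -1158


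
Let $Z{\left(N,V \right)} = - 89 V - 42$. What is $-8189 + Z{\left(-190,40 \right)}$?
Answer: $-11791$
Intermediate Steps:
$Z{\left(N,V \right)} = -42 - 89 V$
$-8189 + Z{\left(-190,40 \right)} = -8189 - 3602 = -11791$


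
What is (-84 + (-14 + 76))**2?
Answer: 484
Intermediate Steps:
(-84 + (-14 + 76))**2 = (-84 + 62)**2 = (-22)**2 = 484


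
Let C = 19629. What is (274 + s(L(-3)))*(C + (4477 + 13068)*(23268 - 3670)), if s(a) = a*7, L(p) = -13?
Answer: 62927576637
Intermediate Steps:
s(a) = 7*a
(274 + s(L(-3)))*(C + (4477 + 13068)*(23268 - 3670)) = (274 + 7*(-13))*(19629 + (4477 + 13068)*(23268 - 3670)) = (274 - 91)*(19629 + 17545*19598) = 183*(19629 + 343846910) = 183*343866539 = 62927576637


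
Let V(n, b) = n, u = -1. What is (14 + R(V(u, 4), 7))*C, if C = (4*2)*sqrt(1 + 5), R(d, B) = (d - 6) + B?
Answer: 112*sqrt(6) ≈ 274.34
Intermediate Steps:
R(d, B) = -6 + B + d (R(d, B) = (-6 + d) + B = -6 + B + d)
C = 8*sqrt(6) ≈ 19.596
(14 + R(V(u, 4), 7))*C = (14 + (-6 + 7 - 1))*(8*sqrt(6)) = (14 + 0)*(8*sqrt(6)) = 14*(8*sqrt(6)) = 112*sqrt(6)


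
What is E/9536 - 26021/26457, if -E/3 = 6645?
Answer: -775556551/252293952 ≈ -3.0740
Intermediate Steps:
E = -19935 (E = -3*6645 = -19935)
E/9536 - 26021/26457 = -19935/9536 - 26021/26457 = -775556551/252293952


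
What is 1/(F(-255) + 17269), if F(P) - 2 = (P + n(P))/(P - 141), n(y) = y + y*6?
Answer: 33/570113 ≈ 5.7883e-5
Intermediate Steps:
n(y) = 7*y (n(y) = y + 6*y = 7*y)
F(P) = 2 + 8*P/(-141 + P) (F(P) = 2 + (P + 7*P)/(P - 141) = 2 + (8*P)/(-141 + P) = 2 + 8*P/(-141 + P))
1/(F(-255) + 17269) = 1/(2*(-141 + 5*(-255))/(-141 - 255) + 17269) = 1/(2*(-141 - 1275)/(-396) + 17269) = 1/(2*(-1/396)*(-1416) + 17269) = 1/(236/33 + 17269) = 1/(570113/33) = 33/570113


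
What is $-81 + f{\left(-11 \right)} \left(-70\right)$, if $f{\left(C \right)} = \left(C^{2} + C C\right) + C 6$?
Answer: $-12401$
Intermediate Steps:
$f{\left(C \right)} = 2 C^{2} + 6 C$ ($f{\left(C \right)} = \left(C^{2} + C^{2}\right) + 6 C = 2 C^{2} + 6 C$)
$-81 + f{\left(-11 \right)} \left(-70\right) = -81 + 2 \left(-11\right) \left(3 - 11\right) \left(-70\right) = -81 + 2 \left(-11\right) \left(-8\right) \left(-70\right) = -81 + 176 \left(-70\right) = -81 - 12320 = -12401$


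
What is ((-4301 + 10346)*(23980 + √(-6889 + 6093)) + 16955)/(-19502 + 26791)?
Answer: 144976055/7289 + 12090*I*√199/7289 ≈ 19890.0 + 23.398*I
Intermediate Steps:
((-4301 + 10346)*(23980 + √(-6889 + 6093)) + 16955)/(-19502 + 26791) = (6045*(23980 + √(-796)) + 16955)/7289 = (6045*(23980 + 2*I*√199) + 16955)*(1/7289) = ((144959100 + 12090*I*√199) + 16955)*(1/7289) = (144976055 + 12090*I*√199)*(1/7289) = 144976055/7289 + 12090*I*√199/7289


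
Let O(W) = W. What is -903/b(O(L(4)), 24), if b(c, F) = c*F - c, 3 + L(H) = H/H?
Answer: 903/46 ≈ 19.630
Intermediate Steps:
L(H) = -2 (L(H) = -3 + H/H = -3 + 1 = -2)
b(c, F) = -c + F*c (b(c, F) = F*c - c = -c + F*c)
-903/b(O(L(4)), 24) = -903*(-1/(2*(-1 + 24))) = -903/((-2*23)) = -903/(-46) = -903*(-1/46) = 903/46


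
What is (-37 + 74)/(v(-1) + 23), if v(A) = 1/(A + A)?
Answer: 74/45 ≈ 1.6444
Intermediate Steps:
v(A) = 1/(2*A)
(-37 + 74)/(v(-1) + 23) = (-37 + 74)/((½)/(-1) + 23) = 37/((½)*(-1) + 23) = 37/(-½ + 23) = 37/(45/2) = (2/45)*37 = 74/45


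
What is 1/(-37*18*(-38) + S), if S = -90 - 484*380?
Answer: -1/158702 ≈ -6.3011e-6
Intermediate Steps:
S = -184010 (S = -90 - 183920 = -184010)
1/(-37*18*(-38) + S) = 1/(-37*18*(-38) - 184010) = 1/(-666*(-38) - 184010) = 1/(25308 - 184010) = 1/(-158702) = -1/158702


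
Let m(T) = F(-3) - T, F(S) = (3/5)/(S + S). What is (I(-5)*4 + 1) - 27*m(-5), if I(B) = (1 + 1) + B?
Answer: -1433/10 ≈ -143.30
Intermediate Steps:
I(B) = 2 + B
F(S) = 3/(10*S) (F(S) = (3*(1/5))/((2*S)) = (1/(2*S))*(3/5) = 3/(10*S))
m(T) = -1/10 - T (m(T) = (3/10)/(-3) - T = (3/10)*(-1/3) - T = -1/10 - T)
(I(-5)*4 + 1) - 27*m(-5) = ((2 - 5)*4 + 1) - 27*(-1/10 - 1*(-5)) = (-3*4 + 1) - 27*(-1/10 + 5) = (-12 + 1) - 27*49/10 = -11 - 1323/10 = -1433/10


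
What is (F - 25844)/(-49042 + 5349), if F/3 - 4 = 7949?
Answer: 1985/43693 ≈ 0.045431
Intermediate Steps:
F = 23859 (F = 12 + 3*7949 = 12 + 23847 = 23859)
(F - 25844)/(-49042 + 5349) = (23859 - 25844)/(-49042 + 5349) = -1985/(-43693) = -1985*(-1/43693) = 1985/43693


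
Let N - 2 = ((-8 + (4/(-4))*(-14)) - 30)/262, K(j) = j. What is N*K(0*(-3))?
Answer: 0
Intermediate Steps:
N = 250/131 (N = 2 + ((-8 + (4/(-4))*(-14)) - 30)/262 = 2 + ((-8 + (4*(-1/4))*(-14)) - 30)*(1/262) = 2 + ((-8 - 1*(-14)) - 30)*(1/262) = 2 + ((-8 + 14) - 30)*(1/262) = 2 + (6 - 30)*(1/262) = 2 - 24*1/262 = 2 - 12/131 = 250/131 ≈ 1.9084)
N*K(0*(-3)) = 250*(0*(-3))/131 = (250/131)*0 = 0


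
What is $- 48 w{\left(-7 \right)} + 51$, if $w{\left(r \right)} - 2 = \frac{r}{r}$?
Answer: $-93$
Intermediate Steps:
$w{\left(r \right)} = 3$ ($w{\left(r \right)} = 2 + \frac{r}{r} = 2 + 1 = 3$)
$- 48 w{\left(-7 \right)} + 51 = \left(-48\right) 3 + 51 = -144 + 51 = -93$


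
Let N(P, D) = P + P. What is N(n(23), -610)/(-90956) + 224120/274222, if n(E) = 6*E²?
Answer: 179272091/239828233 ≈ 0.74750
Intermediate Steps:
N(P, D) = 2*P
N(n(23), -610)/(-90956) + 224120/274222 = (2*(6*23²))/(-90956) + 224120/274222 = (2*(6*529))*(-1/90956) + 224120*(1/274222) = (2*3174)*(-1/90956) + 8620/10547 = 6348*(-1/90956) + 8620/10547 = -1587/22739 + 8620/10547 = 179272091/239828233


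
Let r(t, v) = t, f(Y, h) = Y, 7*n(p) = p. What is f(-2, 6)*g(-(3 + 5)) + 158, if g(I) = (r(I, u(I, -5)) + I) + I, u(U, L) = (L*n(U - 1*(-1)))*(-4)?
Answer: 206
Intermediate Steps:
n(p) = p/7
u(U, L) = -4*L*(⅐ + U/7) (u(U, L) = (L*((U - 1*(-1))/7))*(-4) = (L*((U + 1)/7))*(-4) = (L*((1 + U)/7))*(-4) = (L*(⅐ + U/7))*(-4) = -4*L*(⅐ + U/7))
g(I) = 3*I (g(I) = (I + I) + I = 2*I + I = 3*I)
f(-2, 6)*g(-(3 + 5)) + 158 = -6*(-(3 + 5)) + 158 = -6*(-1*8) + 158 = -6*(-8) + 158 = -2*(-24) + 158 = 48 + 158 = 206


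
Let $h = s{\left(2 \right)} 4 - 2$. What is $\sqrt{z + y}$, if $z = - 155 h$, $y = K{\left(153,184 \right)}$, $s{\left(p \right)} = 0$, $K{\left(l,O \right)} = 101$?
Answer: $\sqrt{411} \approx 20.273$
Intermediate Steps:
$h = -2$ ($h = 0 \cdot 4 - 2 = 0 - 2 = -2$)
$y = 101$
$z = 310$ ($z = \left(-155\right) \left(-2\right) = 310$)
$\sqrt{z + y} = \sqrt{310 + 101} = \sqrt{411}$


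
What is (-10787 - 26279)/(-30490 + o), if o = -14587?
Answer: 37066/45077 ≈ 0.82228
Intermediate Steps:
(-10787 - 26279)/(-30490 + o) = (-10787 - 26279)/(-30490 - 14587) = -37066/(-45077) = -37066*(-1/45077) = 37066/45077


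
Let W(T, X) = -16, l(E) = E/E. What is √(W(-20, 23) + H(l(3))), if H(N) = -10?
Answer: I*√26 ≈ 5.099*I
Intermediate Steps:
l(E) = 1
√(W(-20, 23) + H(l(3))) = √(-16 - 10) = √(-26) = I*√26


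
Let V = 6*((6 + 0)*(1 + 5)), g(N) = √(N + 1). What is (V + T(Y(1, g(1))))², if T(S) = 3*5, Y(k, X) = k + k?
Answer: 53361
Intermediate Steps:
g(N) = √(1 + N)
Y(k, X) = 2*k
T(S) = 15
V = 216 (V = 6*(6*6) = 6*36 = 216)
(V + T(Y(1, g(1))))² = (216 + 15)² = 231² = 53361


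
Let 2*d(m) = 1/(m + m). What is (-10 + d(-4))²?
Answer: 25921/256 ≈ 101.25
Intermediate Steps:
d(m) = 1/(4*m) (d(m) = 1/(2*(m + m)) = 1/(2*((2*m))) = (1/(2*m))/2 = 1/(4*m))
(-10 + d(-4))² = (-10 + (¼)/(-4))² = (-10 + (¼)*(-¼))² = (-10 - 1/16)² = (-161/16)² = 25921/256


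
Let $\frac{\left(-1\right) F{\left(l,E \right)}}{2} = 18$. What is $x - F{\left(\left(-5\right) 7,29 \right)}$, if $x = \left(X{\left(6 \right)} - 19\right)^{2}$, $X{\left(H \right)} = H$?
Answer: $205$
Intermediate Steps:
$F{\left(l,E \right)} = -36$ ($F{\left(l,E \right)} = \left(-2\right) 18 = -36$)
$x = 169$ ($x = \left(6 - 19\right)^{2} = \left(-13\right)^{2} = 169$)
$x - F{\left(\left(-5\right) 7,29 \right)} = 169 - -36 = 169 + 36 = 205$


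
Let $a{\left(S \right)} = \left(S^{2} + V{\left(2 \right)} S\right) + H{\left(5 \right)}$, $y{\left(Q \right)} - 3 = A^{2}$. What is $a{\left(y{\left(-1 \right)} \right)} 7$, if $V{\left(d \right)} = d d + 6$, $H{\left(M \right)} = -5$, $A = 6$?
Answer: $13342$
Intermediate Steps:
$V{\left(d \right)} = 6 + d^{2}$ ($V{\left(d \right)} = d^{2} + 6 = 6 + d^{2}$)
$y{\left(Q \right)} = 39$ ($y{\left(Q \right)} = 3 + 6^{2} = 3 + 36 = 39$)
$a{\left(S \right)} = -5 + S^{2} + 10 S$ ($a{\left(S \right)} = \left(S^{2} + \left(6 + 2^{2}\right) S\right) - 5 = \left(S^{2} + \left(6 + 4\right) S\right) - 5 = \left(S^{2} + 10 S\right) - 5 = -5 + S^{2} + 10 S$)
$a{\left(y{\left(-1 \right)} \right)} 7 = \left(-5 + 39^{2} + 10 \cdot 39\right) 7 = \left(-5 + 1521 + 390\right) 7 = 1906 \cdot 7 = 13342$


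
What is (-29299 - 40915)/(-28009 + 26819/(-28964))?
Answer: 156436792/62406115 ≈ 2.5068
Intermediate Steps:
(-29299 - 40915)/(-28009 + 26819/(-28964)) = -70214/(-28009 + 26819*(-1/28964)) = -70214/(-28009 - 2063/2228) = -70214/(-62406115/2228) = -70214*(-2228/62406115) = 156436792/62406115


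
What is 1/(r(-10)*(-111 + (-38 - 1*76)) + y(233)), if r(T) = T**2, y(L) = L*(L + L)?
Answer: 1/86078 ≈ 1.1617e-5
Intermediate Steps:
y(L) = 2*L**2 (y(L) = L*(2*L) = 2*L**2)
1/(r(-10)*(-111 + (-38 - 1*76)) + y(233)) = 1/((-10)**2*(-111 + (-38 - 1*76)) + 2*233**2) = 1/(100*(-111 + (-38 - 76)) + 2*54289) = 1/(100*(-111 - 114) + 108578) = 1/(100*(-225) + 108578) = 1/(-22500 + 108578) = 1/86078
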